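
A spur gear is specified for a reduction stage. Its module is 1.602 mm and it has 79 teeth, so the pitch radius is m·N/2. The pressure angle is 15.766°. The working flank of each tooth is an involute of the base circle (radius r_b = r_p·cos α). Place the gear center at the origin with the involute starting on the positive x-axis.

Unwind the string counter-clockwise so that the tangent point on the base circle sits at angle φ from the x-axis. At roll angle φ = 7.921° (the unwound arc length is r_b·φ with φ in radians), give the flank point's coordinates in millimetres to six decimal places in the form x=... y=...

x=61.477585 y=0.053534

pitch radius r_p = m·N/2 = 1.602·79/2 = 63.279000
base radius r_b = r_p·cos α = 63.279000·cos 15.766° = 60.898406
roll angle φ = 7.921° = 0.13824753 rad
x = r_b·(cos φ + φ·sin φ) = 60.898406·(0.99045902 + 0.13824753·0.13780758) = 61.477585
y = r_b·(sin φ − φ·cos φ) = 60.898406·(0.13780758 − 0.13824753·0.99045902) = 0.053534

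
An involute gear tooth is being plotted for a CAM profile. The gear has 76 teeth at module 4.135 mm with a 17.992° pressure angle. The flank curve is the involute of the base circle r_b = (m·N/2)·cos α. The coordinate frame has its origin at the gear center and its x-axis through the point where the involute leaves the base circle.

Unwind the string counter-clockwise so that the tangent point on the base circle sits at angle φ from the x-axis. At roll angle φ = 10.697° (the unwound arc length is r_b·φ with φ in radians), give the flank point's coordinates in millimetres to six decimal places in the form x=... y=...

x=152.028193 y=0.323048

pitch radius r_p = m·N/2 = 4.135·76/2 = 157.130000
base radius r_b = r_p·cos α = 157.130000·cos 17.992° = 149.446289
roll angle φ = 10.697° = 0.18669787 rad
x = r_b·(cos φ + φ·sin φ) = 149.446289·(0.98262252 + 0.18669787·0.18561517) = 152.028193
y = r_b·(sin φ − φ·cos φ) = 149.446289·(0.18561517 − 0.18669787·0.98262252) = 0.323048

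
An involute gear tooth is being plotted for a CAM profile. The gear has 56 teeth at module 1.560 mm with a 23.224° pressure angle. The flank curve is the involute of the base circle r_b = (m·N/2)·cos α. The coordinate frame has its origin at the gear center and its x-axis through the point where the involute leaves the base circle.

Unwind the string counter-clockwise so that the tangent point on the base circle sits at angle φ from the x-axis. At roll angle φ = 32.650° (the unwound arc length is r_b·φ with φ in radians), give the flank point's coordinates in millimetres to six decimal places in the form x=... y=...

x=46.138402 y=2.396490

pitch radius r_p = m·N/2 = 1.560·56/2 = 43.680000
base radius r_b = r_p·cos α = 43.680000·cos 23.224° = 40.140620
roll angle φ = 32.650° = 0.56985000 rad
x = r_b·(cos φ + φ·sin φ) = 40.140620·(0.84198191 + 0.56985000·0.53950576) = 46.138402
y = r_b·(sin φ − φ·cos φ) = 40.140620·(0.53950576 − 0.56985000·0.84198191) = 2.396490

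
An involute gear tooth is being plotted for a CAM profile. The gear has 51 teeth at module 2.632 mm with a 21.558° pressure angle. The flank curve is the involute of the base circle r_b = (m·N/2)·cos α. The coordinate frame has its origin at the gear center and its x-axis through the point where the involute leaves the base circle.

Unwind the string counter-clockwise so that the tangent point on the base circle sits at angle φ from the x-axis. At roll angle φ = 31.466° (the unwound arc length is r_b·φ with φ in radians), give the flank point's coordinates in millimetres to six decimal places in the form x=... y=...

x=71.136232 y=3.343571

pitch radius r_p = m·N/2 = 2.632·51/2 = 67.116000
base radius r_b = r_p·cos α = 67.116000·cos 21.558° = 62.420973
roll angle φ = 31.466° = 0.54918530 rad
x = r_b·(cos φ + φ·sin φ) = 62.420973·(0.85295007 + 0.54918530·0.52199251) = 71.136232
y = r_b·(sin φ − φ·cos φ) = 62.420973·(0.52199251 − 0.54918530·0.85295007) = 3.343571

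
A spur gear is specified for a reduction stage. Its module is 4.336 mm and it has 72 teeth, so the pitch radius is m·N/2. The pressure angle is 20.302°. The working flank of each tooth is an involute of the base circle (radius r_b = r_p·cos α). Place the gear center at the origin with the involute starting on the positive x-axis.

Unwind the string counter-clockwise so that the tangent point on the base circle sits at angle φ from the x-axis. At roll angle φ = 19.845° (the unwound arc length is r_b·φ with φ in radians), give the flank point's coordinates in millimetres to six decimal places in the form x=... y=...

x=154.918619 y=2.003469

pitch radius r_p = m·N/2 = 4.336·72/2 = 156.096000
base radius r_b = r_p·cos α = 156.096000·cos 20.302° = 146.398821
roll angle φ = 19.845° = 0.34636059 rad
x = r_b·(cos φ + φ·sin φ) = 146.398821·(0.94061443 + 0.34636059·0.33947678) = 154.918619
y = r_b·(sin φ − φ·cos φ) = 146.398821·(0.33947678 − 0.34636059·0.94061443) = 2.003469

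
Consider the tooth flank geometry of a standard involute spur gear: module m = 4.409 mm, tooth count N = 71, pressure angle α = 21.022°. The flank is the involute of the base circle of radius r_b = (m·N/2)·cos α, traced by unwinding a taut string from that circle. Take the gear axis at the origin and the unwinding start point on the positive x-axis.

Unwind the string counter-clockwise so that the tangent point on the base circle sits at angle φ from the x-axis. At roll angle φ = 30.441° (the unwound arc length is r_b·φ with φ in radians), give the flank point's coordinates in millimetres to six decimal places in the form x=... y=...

x=165.289968 y=7.099616

pitch radius r_p = m·N/2 = 4.409·71/2 = 156.519500
base radius r_b = r_p·cos α = 156.519500·cos 21.022° = 146.101993
roll angle φ = 30.441° = 0.53129568 rad
x = r_b·(cos φ + φ·sin φ) = 146.101993·(0.86215134 + 0.53129568·0.50665084) = 165.289968
y = r_b·(sin φ − φ·cos φ) = 146.101993·(0.50665084 − 0.53129568·0.86215134) = 7.099616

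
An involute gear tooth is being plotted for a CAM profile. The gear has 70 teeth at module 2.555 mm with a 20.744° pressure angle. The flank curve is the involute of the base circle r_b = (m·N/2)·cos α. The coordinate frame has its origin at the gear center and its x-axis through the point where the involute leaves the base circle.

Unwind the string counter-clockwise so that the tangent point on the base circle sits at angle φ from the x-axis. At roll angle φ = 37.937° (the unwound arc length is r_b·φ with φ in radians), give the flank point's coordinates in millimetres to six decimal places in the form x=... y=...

pitch radius r_p = m·N/2 = 2.555·70/2 = 89.425000
base radius r_b = r_p·cos α = 89.425000·cos 20.744° = 83.627783
roll angle φ = 37.937° = 0.66212556 rad
x = r_b·(cos φ + φ·sin φ) = 83.627783·(0.78868723 + 0.66212556·0.61479464) = 99.998631
y = r_b·(sin φ − φ·cos φ) = 83.627783·(0.61479464 − 0.66212556·0.78868723) = 7.742650

x=99.998631 y=7.742650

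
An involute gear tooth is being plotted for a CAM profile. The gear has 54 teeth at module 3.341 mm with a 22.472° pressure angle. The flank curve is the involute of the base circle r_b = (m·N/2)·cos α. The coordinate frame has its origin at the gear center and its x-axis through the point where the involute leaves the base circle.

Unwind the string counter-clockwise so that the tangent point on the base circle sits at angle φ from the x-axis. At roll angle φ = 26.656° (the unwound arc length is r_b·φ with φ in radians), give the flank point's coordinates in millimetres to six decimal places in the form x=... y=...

x=91.896033 y=2.737852

pitch radius r_p = m·N/2 = 3.341·54/2 = 90.207000
base radius r_b = r_p·cos α = 90.207000·cos 22.472° = 83.357261
roll angle φ = 26.656° = 0.46523497 rad
x = r_b·(cos φ + φ·sin φ) = 83.357261·(0.89371618 + 0.46523497·0.44863281) = 91.896033
y = r_b·(sin φ − φ·cos φ) = 83.357261·(0.44863281 − 0.46523497·0.89371618) = 2.737852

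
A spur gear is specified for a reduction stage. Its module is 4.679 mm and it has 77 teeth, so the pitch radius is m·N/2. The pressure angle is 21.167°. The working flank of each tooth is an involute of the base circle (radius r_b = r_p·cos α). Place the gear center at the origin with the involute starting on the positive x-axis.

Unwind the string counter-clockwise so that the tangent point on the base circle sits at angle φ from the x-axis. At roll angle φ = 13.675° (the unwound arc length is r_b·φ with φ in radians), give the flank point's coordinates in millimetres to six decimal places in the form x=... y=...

x=172.704499 y=0.756997

pitch radius r_p = m·N/2 = 4.679·77/2 = 180.141500
base radius r_b = r_p·cos α = 180.141500·cos 21.167° = 167.987700
roll angle φ = 13.675° = 0.23867378 rad
x = r_b·(cos φ + φ·sin φ) = 167.987700·(0.97165237 + 0.23867378·0.23641421) = 172.704499
y = r_b·(sin φ − φ·cos φ) = 167.987700·(0.23641421 − 0.23867378·0.97165237) = 0.756997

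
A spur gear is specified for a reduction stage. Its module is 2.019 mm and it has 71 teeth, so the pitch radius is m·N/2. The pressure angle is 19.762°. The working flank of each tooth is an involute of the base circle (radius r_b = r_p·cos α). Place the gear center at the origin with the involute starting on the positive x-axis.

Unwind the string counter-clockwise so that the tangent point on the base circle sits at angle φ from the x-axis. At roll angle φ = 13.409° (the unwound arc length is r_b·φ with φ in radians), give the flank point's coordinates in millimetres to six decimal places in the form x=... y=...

x=69.275257 y=0.286630

pitch radius r_p = m·N/2 = 2.019·71/2 = 71.674500
base radius r_b = r_p·cos α = 71.674500·cos 19.762° = 67.453246
roll angle φ = 13.409° = 0.23403120 rad
x = r_b·(cos φ + φ·sin φ) = 67.453246·(0.97273946 + 0.23403120·0.23190070) = 69.275257
y = r_b·(sin φ − φ·cos φ) = 67.453246·(0.23190070 − 0.23403120·0.97273946) = 0.286630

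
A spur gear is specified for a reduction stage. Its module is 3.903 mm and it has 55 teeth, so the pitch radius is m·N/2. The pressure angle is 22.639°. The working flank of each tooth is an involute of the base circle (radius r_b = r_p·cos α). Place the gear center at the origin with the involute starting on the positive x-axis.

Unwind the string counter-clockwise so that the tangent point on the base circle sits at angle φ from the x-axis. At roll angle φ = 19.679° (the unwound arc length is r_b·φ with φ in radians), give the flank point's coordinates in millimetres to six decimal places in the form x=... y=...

x=104.734214 y=1.322199

pitch radius r_p = m·N/2 = 3.903·55/2 = 107.332500
base radius r_b = r_p·cos α = 107.332500·cos 22.639° = 99.062361
roll angle φ = 19.679° = 0.34346334 rad
x = r_b·(cos φ + φ·sin φ) = 99.062361·(0.94159403 + 0.34346334·0.33675017) = 104.734214
y = r_b·(sin φ − φ·cos φ) = 99.062361·(0.33675017 − 0.34346334·0.94159403) = 1.322199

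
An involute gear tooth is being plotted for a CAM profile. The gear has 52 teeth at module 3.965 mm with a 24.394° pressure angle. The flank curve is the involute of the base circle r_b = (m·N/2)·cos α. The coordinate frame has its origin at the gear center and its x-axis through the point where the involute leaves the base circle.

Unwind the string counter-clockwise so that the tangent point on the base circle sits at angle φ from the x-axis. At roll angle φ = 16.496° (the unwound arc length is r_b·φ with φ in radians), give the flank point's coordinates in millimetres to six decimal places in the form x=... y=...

pitch radius r_p = m·N/2 = 3.965·52/2 = 103.090000
base radius r_b = r_p·cos α = 103.090000·cos 24.394° = 93.886838
roll angle φ = 16.496° = 0.28790951 rad
x = r_b·(cos φ + φ·sin φ) = 93.886838·(0.95883956 + 0.28790951·0.28394841) = 97.697799
y = r_b·(sin φ − φ·cos φ) = 93.886838·(0.28394841 − 0.28790951·0.95883956) = 0.740708

x=97.697799 y=0.740708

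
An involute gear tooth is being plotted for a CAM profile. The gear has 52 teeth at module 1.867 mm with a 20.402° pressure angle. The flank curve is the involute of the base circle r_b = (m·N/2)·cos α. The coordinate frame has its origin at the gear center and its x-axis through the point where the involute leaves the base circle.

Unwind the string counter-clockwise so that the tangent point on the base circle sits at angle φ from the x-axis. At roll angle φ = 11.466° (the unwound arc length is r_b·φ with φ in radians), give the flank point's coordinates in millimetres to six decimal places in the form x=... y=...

x=46.398877 y=0.121057

pitch radius r_p = m·N/2 = 1.867·52/2 = 48.542000
base radius r_b = r_p·cos α = 48.542000·cos 20.402° = 45.496952
roll angle φ = 11.466° = 0.20011945 rad
x = r_b·(cos φ + φ·sin φ) = 45.496952·(0.98004284 + 0.20011945·0.19878640) = 46.398877
y = r_b·(sin φ − φ·cos φ) = 45.496952·(0.19878640 − 0.20011945·0.98004284) = 0.121057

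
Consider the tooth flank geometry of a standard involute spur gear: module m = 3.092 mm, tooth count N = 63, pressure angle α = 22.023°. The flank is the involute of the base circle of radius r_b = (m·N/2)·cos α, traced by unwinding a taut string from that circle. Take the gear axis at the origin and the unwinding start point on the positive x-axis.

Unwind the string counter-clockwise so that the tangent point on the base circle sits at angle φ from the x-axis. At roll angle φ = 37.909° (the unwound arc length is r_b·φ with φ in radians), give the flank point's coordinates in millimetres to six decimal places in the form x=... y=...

pitch radius r_p = m·N/2 = 3.092·63/2 = 97.398000
base radius r_b = r_p·cos α = 97.398000·cos 22.023° = 90.291199
roll angle φ = 37.909° = 0.66163687 rad
x = r_b·(cos φ + φ·sin φ) = 90.291199·(0.78898758 + 0.66163687·0.61440914) = 107.943429
y = r_b·(sin φ − φ·cos φ) = 90.291199·(0.61440914 − 0.66163687·0.78898758) = 8.341631

x=107.943429 y=8.341631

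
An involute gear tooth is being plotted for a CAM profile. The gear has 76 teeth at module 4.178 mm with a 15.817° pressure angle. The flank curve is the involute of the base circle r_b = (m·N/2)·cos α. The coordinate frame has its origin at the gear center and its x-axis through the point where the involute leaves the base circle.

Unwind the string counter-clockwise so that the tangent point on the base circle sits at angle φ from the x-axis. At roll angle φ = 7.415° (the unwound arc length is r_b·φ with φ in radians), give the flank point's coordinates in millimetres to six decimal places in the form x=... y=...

x=154.026587 y=0.110181

pitch radius r_p = m·N/2 = 4.178·76/2 = 158.764000
base radius r_b = r_p·cos α = 158.764000·cos 15.817° = 152.752745
roll angle φ = 7.415° = 0.12941616 rad
x = r_b·(cos φ + φ·sin φ) = 152.752745·(0.99163741 + 0.12941616·0.12905521) = 154.026587
y = r_b·(sin φ − φ·cos φ) = 152.752745·(0.12905521 − 0.12941616·0.99163741) = 0.110181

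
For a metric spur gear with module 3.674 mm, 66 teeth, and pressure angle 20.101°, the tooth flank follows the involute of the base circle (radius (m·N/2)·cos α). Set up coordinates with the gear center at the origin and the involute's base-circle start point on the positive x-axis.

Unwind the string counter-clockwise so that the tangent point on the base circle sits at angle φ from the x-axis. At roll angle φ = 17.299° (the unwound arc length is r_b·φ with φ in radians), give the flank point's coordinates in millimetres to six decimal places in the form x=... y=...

x=118.928777 y=1.035069

pitch radius r_p = m·N/2 = 3.674·66/2 = 121.242000
base radius r_b = r_p·cos α = 121.242000·cos 20.101° = 113.856938
roll angle φ = 17.299° = 0.30192451 rad
x = r_b·(cos φ + φ·sin φ) = 113.856938·(0.95476599 + 0.30192451·0.29735821) = 118.928777
y = r_b·(sin φ − φ·cos φ) = 113.856938·(0.29735821 − 0.30192451·0.95476599) = 1.035069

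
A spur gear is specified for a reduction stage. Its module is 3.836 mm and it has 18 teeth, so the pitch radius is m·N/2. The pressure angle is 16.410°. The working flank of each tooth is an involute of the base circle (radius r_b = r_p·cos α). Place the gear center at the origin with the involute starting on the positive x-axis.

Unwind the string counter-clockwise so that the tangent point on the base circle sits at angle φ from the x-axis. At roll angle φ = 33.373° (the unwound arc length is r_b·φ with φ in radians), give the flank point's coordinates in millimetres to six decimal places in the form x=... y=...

pitch radius r_p = m·N/2 = 3.836·18/2 = 34.524000
base radius r_b = r_p·cos α = 34.524000·cos 16.410° = 33.117654
roll angle φ = 33.373° = 0.58246873 rad
x = r_b·(cos φ + φ·sin φ) = 33.117654·(0.83510718 + 0.58246873·0.55008727) = 38.267973
y = r_b·(sin φ − φ·cos φ) = 33.117654·(0.55008727 − 0.58246873·0.83510718) = 2.108384

x=38.267973 y=2.108384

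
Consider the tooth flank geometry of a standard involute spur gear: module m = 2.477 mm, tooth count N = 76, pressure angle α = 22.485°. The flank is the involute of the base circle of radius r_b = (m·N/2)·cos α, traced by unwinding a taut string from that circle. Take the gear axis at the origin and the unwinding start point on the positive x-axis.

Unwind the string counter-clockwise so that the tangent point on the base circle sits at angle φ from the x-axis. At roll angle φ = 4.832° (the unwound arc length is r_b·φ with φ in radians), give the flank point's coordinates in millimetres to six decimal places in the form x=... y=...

x=87.279241 y=0.017376

pitch radius r_p = m·N/2 = 2.477·76/2 = 94.126000
base radius r_b = r_p·cos α = 94.126000·cos 22.485° = 86.970512
roll angle φ = 4.832° = 0.08433431 rad
x = r_b·(cos φ + φ·sin φ) = 86.970512·(0.99644597 + 0.08433431·0.08423438) = 87.279241
y = r_b·(sin φ − φ·cos φ) = 86.970512·(0.08423438 − 0.08433431·0.99644597) = 0.017376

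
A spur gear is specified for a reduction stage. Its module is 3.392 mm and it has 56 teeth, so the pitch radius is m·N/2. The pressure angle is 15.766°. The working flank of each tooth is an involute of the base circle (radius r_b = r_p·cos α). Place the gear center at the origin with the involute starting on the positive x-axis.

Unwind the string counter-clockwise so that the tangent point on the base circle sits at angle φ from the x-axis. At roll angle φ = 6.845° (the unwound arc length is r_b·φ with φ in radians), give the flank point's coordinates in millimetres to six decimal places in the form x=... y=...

x=92.052897 y=0.051877

pitch radius r_p = m·N/2 = 3.392·56/2 = 94.976000
base radius r_b = r_p·cos α = 94.976000·cos 15.766° = 91.402946
roll angle φ = 6.845° = 0.11946779 rad
x = r_b·(cos φ + φ·sin φ) = 91.402946·(0.99287221 + 0.11946779·0.11918380) = 92.052897
y = r_b·(sin φ − φ·cos φ) = 91.402946·(0.11918380 − 0.11946779·0.99287221) = 0.051877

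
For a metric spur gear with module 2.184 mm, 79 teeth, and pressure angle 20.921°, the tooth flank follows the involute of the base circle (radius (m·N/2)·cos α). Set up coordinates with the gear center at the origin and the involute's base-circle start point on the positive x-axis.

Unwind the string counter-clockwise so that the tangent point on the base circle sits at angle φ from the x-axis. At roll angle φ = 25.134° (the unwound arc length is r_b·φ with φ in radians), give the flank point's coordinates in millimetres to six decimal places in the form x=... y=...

x=87.964807 y=2.224058

pitch radius r_p = m·N/2 = 2.184·79/2 = 86.268000
base radius r_b = r_p·cos α = 86.268000·cos 20.921° = 80.580667
roll angle φ = 25.134° = 0.43867105 rad
x = r_b·(cos φ + φ·sin φ) = 80.580667·(0.90531691 + 0.43867105·0.42473672) = 87.964807
y = r_b·(sin φ − φ·cos φ) = 80.580667·(0.42473672 − 0.43867105·0.90531691) = 2.224058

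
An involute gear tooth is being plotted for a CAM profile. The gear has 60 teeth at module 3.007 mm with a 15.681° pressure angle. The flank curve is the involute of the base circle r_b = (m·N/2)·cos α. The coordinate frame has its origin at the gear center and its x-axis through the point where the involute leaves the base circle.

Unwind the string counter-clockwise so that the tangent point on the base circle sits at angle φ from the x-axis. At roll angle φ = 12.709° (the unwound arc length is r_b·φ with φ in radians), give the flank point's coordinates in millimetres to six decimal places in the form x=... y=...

pitch radius r_p = m·N/2 = 3.007·60/2 = 90.210000
base radius r_b = r_p·cos α = 90.210000·cos 15.681° = 86.852513
roll angle φ = 12.709° = 0.22181389 rad
x = r_b·(cos φ + φ·sin φ) = 86.852513·(0.97550000 + 0.22181389·0.21999944) = 88.962936
y = r_b·(sin φ − φ·cos φ) = 86.852513·(0.21999944 − 0.22181389·0.97550000) = 0.314405

x=88.962936 y=0.314405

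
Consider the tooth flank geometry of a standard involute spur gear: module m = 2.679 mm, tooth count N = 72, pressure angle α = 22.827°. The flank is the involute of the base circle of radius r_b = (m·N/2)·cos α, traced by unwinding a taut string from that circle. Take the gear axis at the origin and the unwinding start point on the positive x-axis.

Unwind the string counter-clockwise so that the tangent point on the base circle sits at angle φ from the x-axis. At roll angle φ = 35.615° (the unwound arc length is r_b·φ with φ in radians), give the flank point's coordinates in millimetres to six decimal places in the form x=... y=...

pitch radius r_p = m·N/2 = 2.679·72/2 = 96.444000
base radius r_b = r_p·cos α = 96.444000·cos 22.827° = 88.890548
roll angle φ = 35.615° = 0.62159901 rad
x = r_b·(cos φ + φ·sin φ) = 88.890548·(0.81294833 + 0.62159901·0.58233582) = 104.439968
y = r_b·(sin φ − φ·cos φ) = 88.890548·(0.58233582 − 0.62159901·0.81294833) = 6.845278

x=104.439968 y=6.845278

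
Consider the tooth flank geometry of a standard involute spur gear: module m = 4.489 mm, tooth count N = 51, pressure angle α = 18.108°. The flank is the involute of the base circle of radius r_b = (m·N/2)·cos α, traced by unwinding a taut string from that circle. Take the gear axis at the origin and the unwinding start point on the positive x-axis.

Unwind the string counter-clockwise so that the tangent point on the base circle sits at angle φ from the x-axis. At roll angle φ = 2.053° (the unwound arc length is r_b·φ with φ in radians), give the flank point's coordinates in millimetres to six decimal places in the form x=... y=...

pitch radius r_p = m·N/2 = 4.489·51/2 = 114.469500
base radius r_b = r_p·cos α = 114.469500·cos 18.108° = 108.800094
roll angle φ = 2.053° = 0.03583161 rad
x = r_b·(cos φ + φ·sin φ) = 108.800094·(0.99935812 + 0.03583161·0.03582394) = 108.869916
y = r_b·(sin φ − φ·cos φ) = 108.800094·(0.03582394 − 0.03583161·0.99935812) = 0.001668

x=108.869916 y=0.001668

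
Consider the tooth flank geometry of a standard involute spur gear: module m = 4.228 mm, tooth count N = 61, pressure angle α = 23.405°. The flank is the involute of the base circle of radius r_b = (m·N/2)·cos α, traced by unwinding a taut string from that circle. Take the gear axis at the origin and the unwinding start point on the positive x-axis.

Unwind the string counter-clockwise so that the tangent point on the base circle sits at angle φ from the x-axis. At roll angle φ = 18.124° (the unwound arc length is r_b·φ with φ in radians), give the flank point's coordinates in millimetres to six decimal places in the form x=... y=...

pitch radius r_p = m·N/2 = 4.228·61/2 = 128.954000
base radius r_b = r_p·cos α = 128.954000·cos 23.405° = 118.343660
roll angle φ = 18.124° = 0.31632347 rad
x = r_b·(cos φ + φ·sin φ) = 118.343660·(0.95038551 + 0.31632347·0.31107455) = 124.117138
y = r_b·(sin φ − φ·cos φ) = 118.343660·(0.31107455 − 0.31632347·0.95038551) = 1.236136

x=124.117138 y=1.236136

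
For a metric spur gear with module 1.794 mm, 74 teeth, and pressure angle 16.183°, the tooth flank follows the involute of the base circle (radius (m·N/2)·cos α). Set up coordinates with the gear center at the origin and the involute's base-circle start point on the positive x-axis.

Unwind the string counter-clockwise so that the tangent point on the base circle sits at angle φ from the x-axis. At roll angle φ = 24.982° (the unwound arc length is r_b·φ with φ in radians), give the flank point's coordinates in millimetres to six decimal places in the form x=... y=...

pitch radius r_p = m·N/2 = 1.794·74/2 = 66.378000
base radius r_b = r_p·cos α = 66.378000·cos 16.183° = 63.747866
roll angle φ = 24.982° = 0.43601815 rad
x = r_b·(cos φ + φ·sin φ) = 63.747866·(0.90644051 + 0.43601815·0.42233352) = 69.522504
y = r_b·(sin φ − φ·cos φ) = 63.747866·(0.42233352 − 0.43601815·0.90644051) = 1.728141

x=69.522504 y=1.728141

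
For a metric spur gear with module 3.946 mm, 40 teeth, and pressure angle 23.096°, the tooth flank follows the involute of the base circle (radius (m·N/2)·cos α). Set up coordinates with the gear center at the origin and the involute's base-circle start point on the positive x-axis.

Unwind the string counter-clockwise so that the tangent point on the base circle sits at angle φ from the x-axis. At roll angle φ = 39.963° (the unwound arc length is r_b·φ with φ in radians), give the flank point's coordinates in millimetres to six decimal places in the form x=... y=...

x=88.162327 y=7.818291

pitch radius r_p = m·N/2 = 3.946·40/2 = 78.920000
base radius r_b = r_p·cos α = 78.920000·cos 23.096° = 72.594474
roll angle φ = 39.963° = 0.69748593 rad
x = r_b·(cos φ + φ·sin φ) = 72.594474·(0.76645938 + 0.69748593·0.64229279) = 88.162327
y = r_b·(sin φ − φ·cos φ) = 72.594474·(0.64229279 − 0.69748593·0.76645938) = 7.818291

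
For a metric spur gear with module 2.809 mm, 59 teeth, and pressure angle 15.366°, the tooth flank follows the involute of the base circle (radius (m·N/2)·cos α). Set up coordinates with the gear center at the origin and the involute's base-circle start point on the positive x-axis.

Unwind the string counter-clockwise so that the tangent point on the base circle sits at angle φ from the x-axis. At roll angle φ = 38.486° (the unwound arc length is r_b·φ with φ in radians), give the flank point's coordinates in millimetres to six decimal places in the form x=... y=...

x=95.946233 y=7.713667

pitch radius r_p = m·N/2 = 2.809·59/2 = 82.865500
base radius r_b = r_p·cos α = 82.865500·cos 15.366° = 79.903292
roll angle φ = 38.486° = 0.67170742 rad
x = r_b·(cos φ + φ·sin φ) = 79.903292·(0.78276024 + 0.67170742·0.62232339) = 95.946233
y = r_b·(sin φ − φ·cos φ) = 79.903292·(0.62232339 − 0.67170742·0.78276024) = 7.713667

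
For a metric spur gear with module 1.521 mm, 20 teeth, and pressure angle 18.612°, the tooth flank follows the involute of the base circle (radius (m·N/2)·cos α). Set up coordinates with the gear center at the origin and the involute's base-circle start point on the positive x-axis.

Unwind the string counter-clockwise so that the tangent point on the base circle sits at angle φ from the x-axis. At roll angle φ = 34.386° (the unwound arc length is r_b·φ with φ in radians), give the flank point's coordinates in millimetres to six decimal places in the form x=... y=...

x=16.781335 y=1.001689

pitch radius r_p = m·N/2 = 1.521·20/2 = 15.210000
base radius r_b = r_p·cos α = 15.210000·cos 18.612° = 14.414541
roll angle φ = 34.386° = 0.60014892 rad
x = r_b·(cos φ + φ·sin φ) = 14.414541·(0.82525152 + 0.60014892·0.56476537) = 16.781335
y = r_b·(sin φ − φ·cos φ) = 14.414541·(0.56476537 − 0.60014892·0.82525152) = 1.001689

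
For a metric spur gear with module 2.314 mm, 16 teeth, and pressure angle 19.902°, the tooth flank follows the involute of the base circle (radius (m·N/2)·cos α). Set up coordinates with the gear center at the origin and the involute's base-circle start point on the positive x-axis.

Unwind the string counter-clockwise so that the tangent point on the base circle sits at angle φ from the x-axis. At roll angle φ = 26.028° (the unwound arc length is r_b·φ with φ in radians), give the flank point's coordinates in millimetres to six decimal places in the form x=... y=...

pitch radius r_p = m·N/2 = 2.314·16/2 = 18.512000
base radius r_b = r_p·cos α = 18.512000·cos 19.902° = 17.406394
roll angle φ = 26.028° = 0.45427430 rad
x = r_b·(cos φ + φ·sin φ) = 17.406394·(0.89857971 + 0.45427430·0.43881033) = 19.110827
y = r_b·(sin φ − φ·cos φ) = 17.406394·(0.43881033 − 0.45427430·0.89857971) = 0.532786

x=19.110827 y=0.532786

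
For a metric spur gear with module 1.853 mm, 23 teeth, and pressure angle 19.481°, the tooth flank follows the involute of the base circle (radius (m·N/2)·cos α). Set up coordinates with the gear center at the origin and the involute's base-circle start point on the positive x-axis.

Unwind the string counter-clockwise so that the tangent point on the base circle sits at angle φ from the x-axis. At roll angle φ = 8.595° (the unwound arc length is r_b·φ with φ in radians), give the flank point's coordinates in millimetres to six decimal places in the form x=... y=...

pitch radius r_p = m·N/2 = 1.853·23/2 = 21.309500
base radius r_b = r_p·cos α = 21.309500·cos 19.481° = 20.089577
roll angle φ = 8.595° = 0.15001105 rad
x = r_b·(cos φ + φ·sin φ) = 20.089577·(0.98876943 + 0.15001105·0.14944906) = 20.314348
y = r_b·(sin φ − φ·cos φ) = 20.089577·(0.14944906 − 0.15001105·0.98876943) = 0.022555

x=20.314348 y=0.022555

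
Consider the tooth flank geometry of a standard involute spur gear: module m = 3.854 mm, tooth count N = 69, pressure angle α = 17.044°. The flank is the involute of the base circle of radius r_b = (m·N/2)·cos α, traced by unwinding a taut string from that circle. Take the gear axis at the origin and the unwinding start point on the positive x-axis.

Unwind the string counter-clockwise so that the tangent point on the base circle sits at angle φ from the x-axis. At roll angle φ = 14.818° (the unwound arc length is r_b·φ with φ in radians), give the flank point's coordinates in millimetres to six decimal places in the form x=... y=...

pitch radius r_p = m·N/2 = 3.854·69/2 = 132.963000
base radius r_b = r_p·cos α = 132.963000·cos 17.044° = 127.123258
roll angle φ = 14.818° = 0.25862289 rad
x = r_b·(cos φ + φ·sin φ) = 127.123258·(0.96674309 + 0.25862289·0.25574948) = 131.303803
y = r_b·(sin φ − φ·cos φ) = 127.123258·(0.25574948 − 0.25862289·0.96674309) = 0.728110

x=131.303803 y=0.728110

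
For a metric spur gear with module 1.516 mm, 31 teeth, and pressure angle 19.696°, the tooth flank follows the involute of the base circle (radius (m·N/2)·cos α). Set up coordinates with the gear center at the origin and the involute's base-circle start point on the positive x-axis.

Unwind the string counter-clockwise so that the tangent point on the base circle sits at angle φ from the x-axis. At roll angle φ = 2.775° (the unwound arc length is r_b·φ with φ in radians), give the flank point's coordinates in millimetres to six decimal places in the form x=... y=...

pitch radius r_p = m·N/2 = 1.516·31/2 = 23.498000
base radius r_b = r_p·cos α = 23.498000·cos 19.696° = 22.123228
roll angle φ = 2.775° = 0.04843289 rad
x = r_b·(cos φ + φ·sin φ) = 22.123228·(0.99882736 + 0.04843289·0.04841395) = 22.149160
y = r_b·(sin φ − φ·cos φ) = 22.123228·(0.04841395 − 0.04843289·0.99882736) = 0.000838

x=22.149160 y=0.000838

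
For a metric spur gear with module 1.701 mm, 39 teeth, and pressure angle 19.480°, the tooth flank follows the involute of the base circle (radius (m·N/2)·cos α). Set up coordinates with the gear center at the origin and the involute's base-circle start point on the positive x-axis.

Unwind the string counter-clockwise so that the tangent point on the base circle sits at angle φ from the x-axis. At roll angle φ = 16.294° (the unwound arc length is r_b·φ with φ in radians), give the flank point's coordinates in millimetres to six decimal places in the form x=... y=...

pitch radius r_p = m·N/2 = 1.701·39/2 = 33.169500
base radius r_b = r_p·cos α = 33.169500·cos 19.480° = 31.270810
roll angle φ = 16.294° = 0.28438395 rad
x = r_b·(cos φ + φ·sin φ) = 31.270810·(0.95983468 + 0.28438395·0.28056620) = 32.509860
y = r_b·(sin φ − φ·cos φ) = 31.270810·(0.28056620 − 0.28438395·0.95983468) = 0.237803

x=32.509860 y=0.237803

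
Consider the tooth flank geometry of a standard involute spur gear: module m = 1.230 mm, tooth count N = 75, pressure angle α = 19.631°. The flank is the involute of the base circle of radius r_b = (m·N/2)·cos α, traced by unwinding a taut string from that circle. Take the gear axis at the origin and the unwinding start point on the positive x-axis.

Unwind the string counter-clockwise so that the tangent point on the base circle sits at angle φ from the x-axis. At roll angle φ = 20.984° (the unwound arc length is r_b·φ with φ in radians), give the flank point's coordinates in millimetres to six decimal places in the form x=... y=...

x=46.260655 y=0.701890

pitch radius r_p = m·N/2 = 1.230·75/2 = 46.125000
base radius r_b = r_p·cos α = 46.125000·cos 19.631° = 43.444022
roll angle φ = 20.984° = 0.36623989 rad
x = r_b·(cos φ + φ·sin φ) = 43.444022·(0.93368047 + 0.36623989·0.35810723) = 46.260655
y = r_b·(sin φ − φ·cos φ) = 43.444022·(0.35810723 − 0.36623989·0.93368047) = 0.701890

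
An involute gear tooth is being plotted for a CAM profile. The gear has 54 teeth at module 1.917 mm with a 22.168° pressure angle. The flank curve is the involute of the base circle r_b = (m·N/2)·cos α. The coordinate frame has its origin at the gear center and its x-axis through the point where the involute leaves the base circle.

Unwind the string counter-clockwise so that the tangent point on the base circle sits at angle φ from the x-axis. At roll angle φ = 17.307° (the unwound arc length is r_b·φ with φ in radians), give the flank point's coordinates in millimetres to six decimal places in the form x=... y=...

pitch radius r_p = m·N/2 = 1.917·54/2 = 51.759000
base radius r_b = r_p·cos α = 51.759000·cos 22.168° = 47.933051
roll angle φ = 17.307° = 0.30206413 rad
x = r_b·(cos φ + φ·sin φ) = 47.933051·(0.95472446 + 0.30206413·0.29749152) = 50.070193
y = r_b·(sin φ − φ·cos φ) = 47.933051·(0.29749152 − 0.30206413·0.95472446) = 0.436359

x=50.070193 y=0.436359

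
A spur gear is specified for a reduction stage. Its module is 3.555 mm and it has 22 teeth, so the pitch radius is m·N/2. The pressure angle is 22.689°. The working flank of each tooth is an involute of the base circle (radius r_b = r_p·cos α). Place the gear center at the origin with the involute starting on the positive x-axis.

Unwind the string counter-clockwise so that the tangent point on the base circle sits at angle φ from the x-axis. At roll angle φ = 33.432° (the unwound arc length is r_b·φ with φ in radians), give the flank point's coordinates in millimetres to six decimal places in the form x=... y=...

x=41.707646 y=2.308821

pitch radius r_p = m·N/2 = 3.555·22/2 = 39.105000
base radius r_b = r_p·cos α = 39.105000·cos 22.689° = 36.078749
roll angle φ = 33.432° = 0.58349848 rad
x = r_b·(cos φ + φ·sin φ) = 36.078749·(0.83454029 + 0.58349848·0.55094692) = 41.707646
y = r_b·(sin φ − φ·cos φ) = 36.078749·(0.55094692 − 0.58349848·0.83454029) = 2.308821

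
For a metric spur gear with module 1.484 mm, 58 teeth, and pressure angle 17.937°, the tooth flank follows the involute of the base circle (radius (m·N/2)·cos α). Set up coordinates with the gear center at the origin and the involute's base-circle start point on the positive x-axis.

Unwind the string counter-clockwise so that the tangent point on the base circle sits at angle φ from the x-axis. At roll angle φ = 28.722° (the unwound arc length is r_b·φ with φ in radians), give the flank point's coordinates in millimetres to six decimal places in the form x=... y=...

x=45.770098 y=1.676467

pitch radius r_p = m·N/2 = 1.484·58/2 = 43.036000
base radius r_b = r_p·cos α = 43.036000·cos 17.937° = 40.944266
roll angle φ = 28.722° = 0.50129347 rad
x = r_b·(cos φ + φ·sin φ) = 40.944266·(0.87696171 + 0.50129347·0.48056026) = 45.770098
y = r_b·(sin φ − φ·cos φ) = 40.944266·(0.48056026 − 0.50129347·0.87696171) = 1.676467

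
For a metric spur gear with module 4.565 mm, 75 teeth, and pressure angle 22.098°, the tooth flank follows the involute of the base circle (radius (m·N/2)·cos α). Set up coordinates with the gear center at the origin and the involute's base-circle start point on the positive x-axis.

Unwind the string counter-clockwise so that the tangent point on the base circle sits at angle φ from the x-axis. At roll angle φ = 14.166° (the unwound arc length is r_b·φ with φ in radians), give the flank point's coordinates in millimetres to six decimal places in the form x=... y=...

x=163.386461 y=0.794205

pitch radius r_p = m·N/2 = 4.565·75/2 = 171.187500
base radius r_b = r_p·cos α = 171.187500·cos 22.098° = 158.612368
roll angle φ = 14.166° = 0.24724334 rad
x = r_b·(cos φ + φ·sin φ) = 158.612368·(0.96959075 + 0.24724334·0.24473206) = 163.386461
y = r_b·(sin φ − φ·cos φ) = 158.612368·(0.24473206 − 0.24724334·0.96959075) = 0.794205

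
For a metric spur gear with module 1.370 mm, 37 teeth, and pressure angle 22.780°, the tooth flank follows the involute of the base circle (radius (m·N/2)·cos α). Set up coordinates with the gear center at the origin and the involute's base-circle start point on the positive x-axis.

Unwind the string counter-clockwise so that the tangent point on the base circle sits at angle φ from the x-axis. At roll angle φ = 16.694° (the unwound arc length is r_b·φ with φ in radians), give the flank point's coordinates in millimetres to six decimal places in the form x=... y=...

x=24.338996 y=0.191039

pitch radius r_p = m·N/2 = 1.370·37/2 = 25.345000
base radius r_b = r_p·cos α = 25.345000·cos 22.780° = 23.368049
roll angle φ = 16.694° = 0.29136527 rad
x = r_b·(cos φ + φ·sin φ) = 23.368049·(0.95785258 + 0.29136527·0.28726022) = 24.338996
y = r_b·(sin φ − φ·cos φ) = 23.368049·(0.28726022 − 0.29136527·0.95785258) = 0.191039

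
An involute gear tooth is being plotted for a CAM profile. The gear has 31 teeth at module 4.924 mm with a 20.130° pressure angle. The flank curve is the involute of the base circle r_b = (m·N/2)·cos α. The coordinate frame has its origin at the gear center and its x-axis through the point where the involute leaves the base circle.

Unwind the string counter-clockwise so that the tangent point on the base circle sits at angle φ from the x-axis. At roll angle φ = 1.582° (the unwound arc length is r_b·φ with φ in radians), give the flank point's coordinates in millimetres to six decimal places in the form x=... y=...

pitch radius r_p = m·N/2 = 4.924·31/2 = 76.322000
base radius r_b = r_p·cos α = 76.322000·cos 20.130° = 71.659808
roll angle φ = 1.582° = 0.02761111 rad
x = r_b·(cos φ + φ·sin φ) = 71.659808·(0.99961884 + 0.02761111·0.02760760) = 71.687119
y = r_b·(sin φ − φ·cos φ) = 71.659808·(0.02760760 − 0.02761111·0.99961884) = 0.000503

x=71.687119 y=0.000503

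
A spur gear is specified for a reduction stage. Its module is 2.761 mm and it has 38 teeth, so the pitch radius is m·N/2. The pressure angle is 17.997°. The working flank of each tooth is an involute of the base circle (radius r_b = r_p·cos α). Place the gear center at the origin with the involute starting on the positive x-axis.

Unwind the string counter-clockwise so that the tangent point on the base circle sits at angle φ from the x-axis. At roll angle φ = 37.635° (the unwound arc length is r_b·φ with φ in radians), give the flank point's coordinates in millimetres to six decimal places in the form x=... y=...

x=59.522105 y=4.513000

pitch radius r_p = m·N/2 = 2.761·38/2 = 52.459000
base radius r_b = r_p·cos α = 52.459000·cos 17.997° = 49.892323
roll angle φ = 37.635° = 0.65685466 rad
x = r_b·(cos φ + φ·sin φ) = 49.892323·(0.79191678 + 0.65685466·0.61062903) = 59.522105
y = r_b·(sin φ − φ·cos φ) = 49.892323·(0.61062903 − 0.65685466·0.79191678) = 4.513000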